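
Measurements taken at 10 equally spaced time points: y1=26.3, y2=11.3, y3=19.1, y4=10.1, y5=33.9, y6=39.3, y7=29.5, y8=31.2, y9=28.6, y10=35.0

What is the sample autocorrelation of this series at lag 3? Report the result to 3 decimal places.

Mean ȳ = (26.3 + 11.3 + 19.1 + 10.1 + 33.9 + 39.3 + 29.5 + 31.2 + 28.6 + 35.0)/10 = 26.4300
Numerator Σ_{t=1}^{7}(y_t−ȳ)(y_{t+3}−ȳ) = -165.4987
Denominator Σ(y_t−ȳ)² = 881.1010
r_3 = -165.4987 / 881.1010 = -0.188

-0.188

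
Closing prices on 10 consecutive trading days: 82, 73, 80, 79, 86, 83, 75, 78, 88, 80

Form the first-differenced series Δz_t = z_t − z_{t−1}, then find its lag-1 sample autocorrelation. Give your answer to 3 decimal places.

First differences Δz: -9, 7, -1, 7, -3, -8, 3, 10, -8
Mean of differences = -0.2222
Numerator Σ(Δz_t−Δz̄)(Δz_{t+1}−Δz̄) = -144.7160
Denominator Σ(Δz_t−Δz̄)² = 425.5556
r_1(Δz) = -144.7160 / 425.5556 = -0.340

-0.340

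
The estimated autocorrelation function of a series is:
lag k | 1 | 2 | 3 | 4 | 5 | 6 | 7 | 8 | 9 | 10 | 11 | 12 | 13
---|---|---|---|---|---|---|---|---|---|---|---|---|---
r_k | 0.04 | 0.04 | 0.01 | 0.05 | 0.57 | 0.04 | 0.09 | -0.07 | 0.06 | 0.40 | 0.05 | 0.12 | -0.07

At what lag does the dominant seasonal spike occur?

The largest autocorrelation is r_5 = 0.57, with a weaker echo at lag 10 (0.40); the remaining lags stay at or below 0.12.
The dominant spike at lag 5 indicates a seasonal period of 5.

5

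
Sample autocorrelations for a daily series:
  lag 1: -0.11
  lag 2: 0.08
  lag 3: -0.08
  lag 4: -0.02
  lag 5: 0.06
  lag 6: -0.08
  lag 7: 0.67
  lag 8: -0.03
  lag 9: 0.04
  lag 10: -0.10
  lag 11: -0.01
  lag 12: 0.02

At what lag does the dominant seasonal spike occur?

7

The largest autocorrelation is r_7 = 0.67; the remaining lags stay at or below 0.08.
The dominant spike at lag 7 indicates a seasonal period of 7.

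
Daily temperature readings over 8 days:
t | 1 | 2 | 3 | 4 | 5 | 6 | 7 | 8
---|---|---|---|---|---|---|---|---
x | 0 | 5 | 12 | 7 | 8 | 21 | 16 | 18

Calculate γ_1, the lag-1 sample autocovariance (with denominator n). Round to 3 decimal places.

Mean x̄ = (0 + 5 + 12 + 7 + 8 + 21 + 16 + 18)/8 = 10.8750
Σ_{t=1}^{7}(x_t−x̄)(x_{t+1}−x̄) = 123.3594
γ_1 = 123.3594 / 8 = 15.420

15.420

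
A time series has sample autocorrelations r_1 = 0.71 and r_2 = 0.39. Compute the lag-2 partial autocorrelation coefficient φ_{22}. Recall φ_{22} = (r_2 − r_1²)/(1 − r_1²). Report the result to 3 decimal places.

φ_{22} = (r_2 − r_1²) / (1 − r_1²)
r_1² = (0.71)² = 0.5041
Numerator = 0.39 − 0.5041 = -0.1141; denominator = 1 − 0.5041 = 0.4959
φ_{22} = -0.1141 / 0.4959 = -0.230

-0.230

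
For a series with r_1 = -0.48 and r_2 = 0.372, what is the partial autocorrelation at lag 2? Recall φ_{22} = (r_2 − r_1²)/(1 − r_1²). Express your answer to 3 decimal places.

φ_{22} = (r_2 − r_1²) / (1 − r_1²)
r_1² = (-0.48)² = 0.2304
Numerator = 0.372 − 0.2304 = 0.1416; denominator = 1 − 0.2304 = 0.7696
φ_{22} = 0.1416 / 0.7696 = 0.184

0.184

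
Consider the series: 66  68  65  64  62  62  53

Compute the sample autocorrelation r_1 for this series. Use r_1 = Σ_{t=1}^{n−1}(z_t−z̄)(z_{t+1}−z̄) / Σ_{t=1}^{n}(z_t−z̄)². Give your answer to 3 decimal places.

Mean z̄ = (66 + 68 + 65 + 64 + 62 + 62 + 53)/7 = 62.8571
Numerator Σ_{t=1}^{6}(z_t−z̄)(z_{t+1}−z̄) = 37.8367
Denominator Σ(z_t−z̄)² = 140.8571
r_1 = 37.8367 / 140.8571 = 0.269

0.269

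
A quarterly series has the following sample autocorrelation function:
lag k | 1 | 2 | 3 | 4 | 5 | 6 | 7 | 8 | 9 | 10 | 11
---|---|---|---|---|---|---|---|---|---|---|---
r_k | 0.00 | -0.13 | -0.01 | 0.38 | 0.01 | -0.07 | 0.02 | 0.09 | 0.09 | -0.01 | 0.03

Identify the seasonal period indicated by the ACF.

4

The largest autocorrelation is r_4 = 0.38; the remaining lags stay at or below 0.09.
The dominant spike at lag 4 indicates a seasonal period of 4.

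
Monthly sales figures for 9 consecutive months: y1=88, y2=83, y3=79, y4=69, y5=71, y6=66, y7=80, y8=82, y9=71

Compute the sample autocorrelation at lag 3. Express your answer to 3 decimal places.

-0.324

Mean ȳ = (88 + 83 + 79 + 69 + 71 + 66 + 80 + 82 + 71)/9 = 76.5556
Numerator Σ_{t=1}^{6}(y_t−ȳ)(y_{t+3}−ȳ) = -145.7037
Denominator Σ(y_t−ȳ)² = 450.2222
r_3 = -145.7037 / 450.2222 = -0.324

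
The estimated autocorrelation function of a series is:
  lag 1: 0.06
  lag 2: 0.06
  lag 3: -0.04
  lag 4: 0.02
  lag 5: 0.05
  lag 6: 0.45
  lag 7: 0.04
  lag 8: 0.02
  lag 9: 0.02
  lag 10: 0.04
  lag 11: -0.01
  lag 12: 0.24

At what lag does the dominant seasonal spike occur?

6

The largest autocorrelation is r_6 = 0.45, with a weaker echo at lag 12 (0.24); the remaining lags stay at or below 0.06.
The dominant spike at lag 6 indicates a seasonal period of 6.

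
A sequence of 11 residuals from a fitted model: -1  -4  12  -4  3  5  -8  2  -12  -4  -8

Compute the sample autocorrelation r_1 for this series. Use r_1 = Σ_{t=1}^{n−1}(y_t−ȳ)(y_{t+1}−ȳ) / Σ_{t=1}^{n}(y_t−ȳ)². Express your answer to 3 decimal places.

Mean ȳ = (-1 − 4 + 12 − 4 + 3 + 5 − 8 + 2 − 12 − 4 − 8)/11 = -1.7273
Numerator Σ_{t=1}^{10}(y_t−ȳ)(y_{t+1}−ȳ) = -109.2562
Denominator Σ(y_t−ȳ)² = 470.1818
r_1 = -109.2562 / 470.1818 = -0.232

-0.232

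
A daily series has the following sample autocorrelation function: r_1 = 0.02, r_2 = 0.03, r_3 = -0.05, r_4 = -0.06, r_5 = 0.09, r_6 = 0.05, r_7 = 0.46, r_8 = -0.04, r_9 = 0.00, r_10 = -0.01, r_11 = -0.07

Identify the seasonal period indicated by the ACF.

The largest autocorrelation is r_7 = 0.46; the remaining lags stay at or below 0.09.
The dominant spike at lag 7 indicates a seasonal period of 7.

7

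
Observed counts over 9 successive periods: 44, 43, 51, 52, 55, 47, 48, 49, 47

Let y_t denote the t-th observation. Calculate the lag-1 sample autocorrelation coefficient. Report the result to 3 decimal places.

Mean ȳ = (44 + 43 + 51 + 52 + 55 + 47 + 48 + 49 + 47)/9 = 48.4444
Numerator Σ_{t=1}^{8}(y_t−ȳ)(y_{t+1}−ȳ) = 32.8025
Denominator Σ(y_t−ȳ)² = 116.2222
r_1 = 32.8025 / 116.2222 = 0.282

0.282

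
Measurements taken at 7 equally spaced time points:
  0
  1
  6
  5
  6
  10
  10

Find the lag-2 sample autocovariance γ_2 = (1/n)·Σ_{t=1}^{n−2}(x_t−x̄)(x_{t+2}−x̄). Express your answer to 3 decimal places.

-0.032

Mean x̄ = (0 + 1 + 6 + 5 + 6 + 10 + 10)/7 = 5.4286
Σ_{t=1}^{5}(x_t−x̄)(x_{t+2}−x̄) = -0.2245
γ_2 = -0.2245 / 7 = -0.032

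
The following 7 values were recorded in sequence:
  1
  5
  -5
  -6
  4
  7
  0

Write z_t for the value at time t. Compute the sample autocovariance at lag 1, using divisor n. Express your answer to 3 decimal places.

1.283

Mean z̄ = (1 + 5 − 5 − 6 + 4 + 7 + 0)/7 = 0.8571
Σ_{t=1}^{6}(z_t−z̄)(z_{t+1}−z̄) = 8.9796
γ_1 = 8.9796 / 7 = 1.283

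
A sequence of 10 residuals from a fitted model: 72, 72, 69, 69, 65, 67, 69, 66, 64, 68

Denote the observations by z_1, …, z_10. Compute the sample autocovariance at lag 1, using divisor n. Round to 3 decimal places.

Mean z̄ = (72 + 72 + 69 + 69 + 65 + 67 + 69 + 66 + 64 + 68)/10 = 68.1000
Σ_{t=1}^{9}(z_t−z̄)(z_{t+1}−z̄) = 26.2900
γ_1 = 26.2900 / 10 = 2.629

2.629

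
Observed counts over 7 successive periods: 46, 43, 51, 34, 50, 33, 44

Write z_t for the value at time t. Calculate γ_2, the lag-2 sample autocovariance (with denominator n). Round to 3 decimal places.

Mean z̄ = (46 + 43 + 51 + 34 + 50 + 33 + 44)/7 = 43.0000
Σ_{t=1}^{5}(z_t−z̄)(z_{t+2}−z̄) = 177.0000
γ_2 = 177.0000 / 7 = 25.286

25.286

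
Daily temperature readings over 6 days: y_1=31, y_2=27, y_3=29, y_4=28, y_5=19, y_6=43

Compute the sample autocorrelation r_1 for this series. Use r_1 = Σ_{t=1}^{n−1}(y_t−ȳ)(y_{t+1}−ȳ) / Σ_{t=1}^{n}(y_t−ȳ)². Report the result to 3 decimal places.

-0.421

Mean ȳ = (31 + 27 + 29 + 28 + 19 + 43)/6 = 29.5000
Deviations from mean: 1.5000, -2.5000, -0.5000, -1.5000, -10.5000, 13.5000
Numerator Σ_{t=1}^{5}(y_t−ȳ)(y_{t+1}−ȳ) = -127.7500
Denominator Σ(y_t−ȳ)² = 303.5000
r_1 = -127.7500 / 303.5000 = -0.421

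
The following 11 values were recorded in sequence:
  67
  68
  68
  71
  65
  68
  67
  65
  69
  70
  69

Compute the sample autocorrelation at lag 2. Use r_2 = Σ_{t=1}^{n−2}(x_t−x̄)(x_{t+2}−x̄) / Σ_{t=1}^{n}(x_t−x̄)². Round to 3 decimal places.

-0.094

Mean x̄ = (67 + 68 + 68 + 71 + 65 + 68 + 67 + 65 + 69 + 70 + 69)/11 = 67.9091
Numerator Σ_{t=1}^{9}(x_t−x̄)(x_{t+2}−x̄) = -3.2893
Denominator Σ(x_t−x̄)² = 34.9091
r_2 = -3.2893 / 34.9091 = -0.094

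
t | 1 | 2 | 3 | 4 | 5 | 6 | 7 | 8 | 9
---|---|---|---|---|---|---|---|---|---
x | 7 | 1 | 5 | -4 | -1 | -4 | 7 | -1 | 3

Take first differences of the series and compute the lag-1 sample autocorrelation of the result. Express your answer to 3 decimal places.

First differences Δx: -6, 4, -9, 3, -3, 11, -8, 4
Mean of differences = -0.5000
Numerator Σ(Δx_t−Δx̄)(Δx_{t+1}−Δx̄) = -250.2500
Denominator Σ(Δx_t−Δx̄)² = 350.0000
r_1(Δx) = -250.2500 / 350.0000 = -0.715

-0.715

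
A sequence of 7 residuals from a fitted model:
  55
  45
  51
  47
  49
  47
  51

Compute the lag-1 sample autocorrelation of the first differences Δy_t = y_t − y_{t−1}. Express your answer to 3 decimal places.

First differences Δy: -10, 6, -4, 2, -2, 4
Mean of differences = -0.6667
Numerator Σ(Δy_t−Δȳ)(Δy_{t+1}−Δȳ) = -103.1111
Denominator Σ(Δy_t−Δȳ)² = 173.3333
r_1(Δy) = -103.1111 / 173.3333 = -0.595

-0.595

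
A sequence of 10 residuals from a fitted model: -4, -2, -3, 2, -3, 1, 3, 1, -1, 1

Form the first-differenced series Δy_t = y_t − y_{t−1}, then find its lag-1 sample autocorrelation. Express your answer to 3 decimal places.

-0.580

First differences Δy: 2, -1, 5, -5, 4, 2, -2, -2, 2
Mean of differences = 0.5556
Numerator Σ(Δy_t−Δȳ)(Δy_{t+1}−Δȳ) = -48.8642
Denominator Σ(Δy_t−Δȳ)² = 84.2222
r_1(Δy) = -48.8642 / 84.2222 = -0.580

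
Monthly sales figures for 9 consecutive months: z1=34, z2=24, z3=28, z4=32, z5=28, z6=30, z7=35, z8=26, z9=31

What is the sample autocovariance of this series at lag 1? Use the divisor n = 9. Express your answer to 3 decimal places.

-5.067

Mean z̄ = (34 + 24 + 28 + 32 + 28 + 30 + 35 + 26 + 31)/9 = 29.7778
Σ_{t=1}^{8}(z_t−z̄)(z_{t+1}−z̄) = -45.6049
γ_1 = -45.6049 / 9 = -5.067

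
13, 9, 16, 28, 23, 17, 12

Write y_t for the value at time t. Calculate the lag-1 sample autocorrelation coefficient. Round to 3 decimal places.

0.366

Mean ȳ = (13 + 9 + 16 + 28 + 23 + 17 + 12)/7 = 16.8571
Σ(y_t−ȳ)(y_{t+1}−ȳ) = (30.3061) + (6.7347) + (-9.5510) + (68.4490) + (0.8776) + (-0.6939) = 96.1224
Denominator Σ(y_t−ȳ)² = 262.8571
r_1 = 96.1224 / 262.8571 = 0.366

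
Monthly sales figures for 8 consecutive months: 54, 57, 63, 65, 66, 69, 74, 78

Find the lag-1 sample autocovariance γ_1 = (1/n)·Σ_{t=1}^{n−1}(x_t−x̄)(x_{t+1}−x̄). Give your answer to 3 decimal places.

32.180

Mean x̄ = (54 + 57 + 63 + 65 + 66 + 69 + 74 + 78)/8 = 65.7500
Σ_{t=1}^{7}(x_t−x̄)(x_{t+1}−x̄) = 257.4375
γ_1 = 257.4375 / 8 = 32.180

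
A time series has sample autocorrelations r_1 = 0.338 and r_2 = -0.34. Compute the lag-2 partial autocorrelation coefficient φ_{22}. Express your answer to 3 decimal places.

-0.513

φ_{22} = (r_2 − r_1²) / (1 − r_1²)
r_1² = (0.338)² = 0.114244
Numerator = -0.34 − 0.1142 = -0.4542; denominator = 1 − 0.1142 = 0.8858
φ_{22} = -0.4542 / 0.8858 = -0.513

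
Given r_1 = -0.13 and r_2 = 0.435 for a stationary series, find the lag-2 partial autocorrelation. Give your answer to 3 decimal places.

φ_{22} = (r_2 − r_1²) / (1 − r_1²)
r_1² = (-0.13)² = 0.0169
Numerator = 0.435 − 0.0169 = 0.4181; denominator = 1 − 0.0169 = 0.9831
φ_{22} = 0.4181 / 0.9831 = 0.425

0.425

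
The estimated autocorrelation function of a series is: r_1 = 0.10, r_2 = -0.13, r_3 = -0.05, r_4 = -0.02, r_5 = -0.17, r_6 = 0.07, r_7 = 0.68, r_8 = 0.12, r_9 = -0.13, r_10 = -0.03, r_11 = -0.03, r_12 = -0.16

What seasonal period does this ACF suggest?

7

The largest autocorrelation is r_7 = 0.68; the remaining lags stay at or below 0.12.
The dominant spike at lag 7 indicates a seasonal period of 7.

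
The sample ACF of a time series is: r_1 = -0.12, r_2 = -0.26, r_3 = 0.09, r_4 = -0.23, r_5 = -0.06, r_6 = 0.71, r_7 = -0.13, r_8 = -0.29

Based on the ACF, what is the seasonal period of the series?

6

The largest autocorrelation is r_6 = 0.71; the remaining lags stay at or below 0.09.
The dominant spike at lag 6 indicates a seasonal period of 6.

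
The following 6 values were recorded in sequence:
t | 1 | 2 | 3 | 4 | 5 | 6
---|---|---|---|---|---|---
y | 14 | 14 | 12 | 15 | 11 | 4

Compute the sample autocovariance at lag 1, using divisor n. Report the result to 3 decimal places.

Mean ȳ = (14 + 14 + 12 + 15 + 11 + 4)/6 = 11.6667
Deviations: 2.3333, 2.3333, 0.3333, 3.3333, -0.6667, -7.6667
Σ_{t=1}^{5}(y_t−ȳ)(y_{t+1}−ȳ) = 10.2222
γ_1 = 10.2222 / 6 = 1.704

1.704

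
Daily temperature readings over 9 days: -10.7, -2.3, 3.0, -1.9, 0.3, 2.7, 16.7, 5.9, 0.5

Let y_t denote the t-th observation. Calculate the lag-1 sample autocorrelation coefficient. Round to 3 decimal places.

0.273

Mean ȳ = (-10.7 − 2.3 + 3.0 − 1.9 + 0.3 + 2.7 + 16.7 + 5.9 + 0.5)/9 = 1.5778
Numerator Σ_{t=1}^{8}(y_t−ȳ)(y_{t+1}−ȳ) = 117.8328
Denominator Σ(y_t−ȳ)² = 431.3156
r_1 = 117.8328 / 431.3156 = 0.273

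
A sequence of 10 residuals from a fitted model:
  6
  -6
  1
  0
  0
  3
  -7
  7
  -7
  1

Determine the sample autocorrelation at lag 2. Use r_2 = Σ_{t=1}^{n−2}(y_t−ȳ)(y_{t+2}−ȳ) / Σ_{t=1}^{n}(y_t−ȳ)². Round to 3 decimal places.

Mean ȳ = (6 − 6 + 1 + 0 + 0 + 3 − 7 + 7 − 7 + 1)/10 = -0.2000
Numerator Σ_{t=1}^{8}(y_t−ȳ)(y_{t+2}−ȳ) = 83.7200
Denominator Σ(y_t−ȳ)² = 229.6000
r_2 = 83.7200 / 229.6000 = 0.365

0.365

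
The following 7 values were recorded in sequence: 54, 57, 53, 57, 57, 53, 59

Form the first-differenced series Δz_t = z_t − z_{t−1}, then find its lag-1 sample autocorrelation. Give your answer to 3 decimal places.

First differences Δz: 3, -4, 4, 0, -4, 6
Mean of differences = 0.8333
Numerator Σ(Δz_t−Δz̄)(Δz_{t+1}−Δz̄) = -49.3611
Denominator Σ(Δz_t−Δz̄)² = 88.8333
r_1(Δz) = -49.3611 / 88.8333 = -0.556

-0.556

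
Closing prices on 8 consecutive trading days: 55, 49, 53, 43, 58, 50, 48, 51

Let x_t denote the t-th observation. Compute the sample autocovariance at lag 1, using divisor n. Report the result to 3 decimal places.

Mean x̄ = (55 + 49 + 53 + 43 + 58 + 50 + 48 + 51)/8 = 50.8750
Deviations: 4.1250, -1.8750, 2.1250, -7.8750, 7.1250, -0.8750, -2.8750, 0.1250
Σ_{t=1}^{7}(x_t−x̄)(x_{t+1}−x̄) = -88.6406
γ_1 = -88.6406 / 8 = -11.080

-11.080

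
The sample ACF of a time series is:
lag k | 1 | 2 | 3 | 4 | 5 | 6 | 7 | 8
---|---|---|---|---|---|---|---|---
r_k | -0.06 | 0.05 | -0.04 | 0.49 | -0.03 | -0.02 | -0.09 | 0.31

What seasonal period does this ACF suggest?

The largest autocorrelation is r_4 = 0.49, with a weaker echo at lag 8 (0.31); the remaining lags stay at or below 0.05.
The dominant spike at lag 4 indicates a seasonal period of 4.

4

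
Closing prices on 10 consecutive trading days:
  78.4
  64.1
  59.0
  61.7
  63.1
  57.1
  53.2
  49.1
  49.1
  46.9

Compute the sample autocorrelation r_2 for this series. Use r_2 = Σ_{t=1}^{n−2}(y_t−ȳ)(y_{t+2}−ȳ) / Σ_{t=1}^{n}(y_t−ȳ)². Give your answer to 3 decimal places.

0.213

Mean ȳ = (78.4 + 64.1 + 59.0 + 61.7 + 63.1 + 57.1 + 53.2 + 49.1 + 49.1 + 46.9)/10 = 58.1700
Numerator Σ_{t=1}^{8}(y_t−ȳ)(y_{t+2}−ȳ) = 170.5382
Denominator Σ(y_t−ȳ)² = 799.2610
r_2 = 170.5382 / 799.2610 = 0.213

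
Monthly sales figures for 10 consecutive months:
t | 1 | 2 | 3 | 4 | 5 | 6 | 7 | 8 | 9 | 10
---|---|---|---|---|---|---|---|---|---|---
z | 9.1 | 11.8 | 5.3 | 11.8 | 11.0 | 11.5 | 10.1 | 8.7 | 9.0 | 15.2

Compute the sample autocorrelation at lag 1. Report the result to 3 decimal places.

-0.310

Mean z̄ = (9.1 + 11.8 + 5.3 + 11.8 + 11.0 + 11.5 + 10.1 + 8.7 + 9.0 + 15.2)/10 = 10.3500
Numerator Σ_{t=1}^{9}(z_t−z̄)(z_{t+1}−z̄) = -18.9625
Denominator Σ(z_t−z̄)² = 61.1450
r_1 = -18.9625 / 61.1450 = -0.310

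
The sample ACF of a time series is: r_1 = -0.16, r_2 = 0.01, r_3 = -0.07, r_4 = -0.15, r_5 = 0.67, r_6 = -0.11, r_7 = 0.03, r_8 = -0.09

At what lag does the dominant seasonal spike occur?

5

The largest autocorrelation is r_5 = 0.67; the remaining lags stay at or below 0.03.
The dominant spike at lag 5 indicates a seasonal period of 5.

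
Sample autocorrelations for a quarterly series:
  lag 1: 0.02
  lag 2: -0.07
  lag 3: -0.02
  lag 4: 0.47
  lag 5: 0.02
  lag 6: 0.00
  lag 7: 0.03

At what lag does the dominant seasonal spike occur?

4

The largest autocorrelation is r_4 = 0.47; the remaining lags stay at or below 0.03.
The dominant spike at lag 4 indicates a seasonal period of 4.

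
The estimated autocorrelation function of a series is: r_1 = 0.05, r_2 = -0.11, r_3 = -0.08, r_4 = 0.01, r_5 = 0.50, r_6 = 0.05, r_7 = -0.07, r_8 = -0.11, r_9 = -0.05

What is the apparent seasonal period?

5

The largest autocorrelation is r_5 = 0.50; the remaining lags stay at or below 0.05.
The dominant spike at lag 5 indicates a seasonal period of 5.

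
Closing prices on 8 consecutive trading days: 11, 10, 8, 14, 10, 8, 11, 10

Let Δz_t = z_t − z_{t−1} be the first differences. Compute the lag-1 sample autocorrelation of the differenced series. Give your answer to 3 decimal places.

First differences Δz: -1, -2, 6, -4, -2, 3, -1
Mean of differences = -0.1429
Numerator Σ(Δz_t−Δz̄)(Δz_{t+1}−Δz̄) = -34.8776
Denominator Σ(Δz_t−Δz̄)² = 70.8571
r_1(Δz) = -34.8776 / 70.8571 = -0.492

-0.492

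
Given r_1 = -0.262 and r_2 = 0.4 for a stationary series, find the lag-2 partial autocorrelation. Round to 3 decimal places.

0.356

φ_{22} = (r_2 − r_1²) / (1 − r_1²)
r_1² = (-0.262)² = 0.068644
Numerator = 0.4 − 0.0686 = 0.3314; denominator = 1 − 0.0686 = 0.9314
φ_{22} = 0.3314 / 0.9314 = 0.356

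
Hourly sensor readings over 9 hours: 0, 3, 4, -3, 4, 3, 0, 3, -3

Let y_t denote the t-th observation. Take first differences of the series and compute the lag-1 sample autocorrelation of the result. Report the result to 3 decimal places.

-0.520

First differences Δy: 3, 1, -7, 7, -1, -3, 3, -6
Mean of differences = -0.3750
Numerator Σ(Δy_t−Δȳ)(Δy_{t+1}−Δȳ) = -84.1406
Denominator Σ(Δy_t−Δȳ)² = 161.8750
r_1(Δy) = -84.1406 / 161.8750 = -0.520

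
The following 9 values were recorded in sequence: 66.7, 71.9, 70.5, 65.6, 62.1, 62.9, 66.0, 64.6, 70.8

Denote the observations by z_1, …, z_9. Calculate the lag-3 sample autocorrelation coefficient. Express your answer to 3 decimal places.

-0.427

Mean z̄ = (66.7 + 71.9 + 70.5 + 65.6 + 62.1 + 62.9 + 66.0 + 64.6 + 70.8)/9 = 66.7889
Σ(z_t−z̄)(z_{t+3}−z̄) = (0.1057) + (-23.9654) + (-14.4321) + (0.9379) + (10.2635) + (-15.5988) = -42.6893
Denominator Σ(z_t−z̄)² = 99.9289
r_3 = -42.6893 / 99.9289 = -0.427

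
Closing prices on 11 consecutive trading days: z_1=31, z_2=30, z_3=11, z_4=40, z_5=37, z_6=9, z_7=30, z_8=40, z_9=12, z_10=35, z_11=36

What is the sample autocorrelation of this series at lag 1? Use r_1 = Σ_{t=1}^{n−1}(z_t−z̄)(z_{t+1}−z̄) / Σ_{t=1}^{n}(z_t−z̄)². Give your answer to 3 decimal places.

Mean z̄ = (31 + 30 + 11 + 40 + 37 + 9 + 30 + 40 + 12 + 35 + 36)/11 = 28.2727
Numerator Σ_{t=1}^{10}(z_t−z̄)(z_{t+1}−z̄) = -554.8926
Denominator Σ(z_t−z̄)² = 1404.1818
r_1 = -554.8926 / 1404.1818 = -0.395

-0.395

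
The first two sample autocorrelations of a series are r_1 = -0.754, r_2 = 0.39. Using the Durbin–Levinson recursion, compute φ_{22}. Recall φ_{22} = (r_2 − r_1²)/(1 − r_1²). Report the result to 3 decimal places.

-0.414

φ_{22} = (r_2 − r_1²) / (1 − r_1²)
r_1² = (-0.754)² = 0.568516
Numerator = 0.39 − 0.5685 = -0.1785; denominator = 1 − 0.5685 = 0.4315
φ_{22} = -0.1785 / 0.4315 = -0.414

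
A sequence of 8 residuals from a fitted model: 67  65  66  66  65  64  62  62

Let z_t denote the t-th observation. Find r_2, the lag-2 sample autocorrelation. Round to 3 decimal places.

Mean z̄ = (67 + 65 + 66 + 66 + 65 + 64 + 62 + 62)/8 = 64.6250
Σ(z_t−z̄)(z_{t+2}−z̄) = (3.2656) + (0.5156) + (0.5156) + (-0.8594) + (-0.9844) + (1.6406) = 4.0938
Denominator Σ(z_t−z̄)² = 23.8750
r_2 = 4.0938 / 23.8750 = 0.171

0.171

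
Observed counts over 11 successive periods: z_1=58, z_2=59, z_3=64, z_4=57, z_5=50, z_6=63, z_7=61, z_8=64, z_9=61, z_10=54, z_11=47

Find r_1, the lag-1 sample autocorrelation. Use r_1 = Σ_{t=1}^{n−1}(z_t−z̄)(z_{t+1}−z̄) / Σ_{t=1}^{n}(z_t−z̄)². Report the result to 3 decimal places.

Mean z̄ = (58 + 59 + 64 + 57 + 50 + 63 + 61 + 64 + 61 + 54 + 47)/11 = 58.0000
Numerator Σ_{t=1}^{10}(z_t−z̄)(z_{t+1}−z̄) = 51.0000
Denominator Σ(z_t−z̄)² = 318.0000
r_1 = 51.0000 / 318.0000 = 0.160

0.160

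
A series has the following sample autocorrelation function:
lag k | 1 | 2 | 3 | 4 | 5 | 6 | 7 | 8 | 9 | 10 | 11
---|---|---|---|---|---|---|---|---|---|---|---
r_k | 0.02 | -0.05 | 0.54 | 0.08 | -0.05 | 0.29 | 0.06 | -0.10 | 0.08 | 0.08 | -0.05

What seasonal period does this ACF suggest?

3

The largest autocorrelation is r_3 = 0.54, with a weaker echo at lag 6 (0.29); the remaining lags stay at or below 0.08.
The dominant spike at lag 3 indicates a seasonal period of 3.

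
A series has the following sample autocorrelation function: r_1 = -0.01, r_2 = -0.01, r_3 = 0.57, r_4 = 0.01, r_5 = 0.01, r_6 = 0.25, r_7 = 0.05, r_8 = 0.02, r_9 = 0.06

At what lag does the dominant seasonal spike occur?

The largest autocorrelation is r_3 = 0.57, with a weaker echo at lag 6 (0.25); the remaining lags stay at or below 0.06.
The dominant spike at lag 3 indicates a seasonal period of 3.

3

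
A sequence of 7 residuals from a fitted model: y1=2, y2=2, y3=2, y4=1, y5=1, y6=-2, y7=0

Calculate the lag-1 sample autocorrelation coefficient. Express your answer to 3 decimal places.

0.376

Mean ȳ = (2 + 2 + 2 + 1 + 1 − 2 + 0)/7 = 0.8571
Deviations from mean: 1.1429, 1.1429, 1.1429, 0.1429, 0.1429, -2.8571, -0.8571
Σ(y_t−ȳ)(y_{t+1}−ȳ) = (1.3061) + (1.3061) + (0.1633) + (0.0204) + (-0.4082) + (2.4490) = 4.8367
Denominator Σ(y_t−ȳ)² = 12.8571
r_1 = 4.8367 / 12.8571 = 0.376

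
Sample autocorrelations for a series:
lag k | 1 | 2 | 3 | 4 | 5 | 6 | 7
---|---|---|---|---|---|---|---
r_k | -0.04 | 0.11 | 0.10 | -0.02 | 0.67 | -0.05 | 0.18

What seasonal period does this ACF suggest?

5

The largest autocorrelation is r_5 = 0.67; the remaining lags stay at or below 0.18.
The dominant spike at lag 5 indicates a seasonal period of 5.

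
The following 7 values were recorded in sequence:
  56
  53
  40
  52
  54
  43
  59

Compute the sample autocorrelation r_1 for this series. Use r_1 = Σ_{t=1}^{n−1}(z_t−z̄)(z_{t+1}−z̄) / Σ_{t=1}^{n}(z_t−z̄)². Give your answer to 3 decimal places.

Mean z̄ = (56 + 53 + 40 + 52 + 54 + 43 + 59)/7 = 51.0000
Deviations from mean: 5.0000, 2.0000, -11.0000, 1.0000, 3.0000, -8.0000, 8.0000
Σ(z_t−z̄)(z_{t+1}−z̄) = (10.0000) + (-22.0000) + (-11.0000) + (3.0000) + (-24.0000) + (-64.0000) = -108.0000
Denominator Σ(z_t−z̄)² = 288.0000
r_1 = -108.0000 / 288.0000 = -0.375

-0.375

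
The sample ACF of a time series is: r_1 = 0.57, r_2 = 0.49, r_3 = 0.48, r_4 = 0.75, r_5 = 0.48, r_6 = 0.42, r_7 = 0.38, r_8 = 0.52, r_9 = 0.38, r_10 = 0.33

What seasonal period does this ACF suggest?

The largest autocorrelation is r_4 = 0.75; the remaining lags stay at or below 0.57. The elevated value at lag 1 (0.57), dropping to 0.49 at lag 2, reflects decaying short-term dependence rather than seasonality.
The dominant spike at lag 4 indicates a seasonal period of 4.

4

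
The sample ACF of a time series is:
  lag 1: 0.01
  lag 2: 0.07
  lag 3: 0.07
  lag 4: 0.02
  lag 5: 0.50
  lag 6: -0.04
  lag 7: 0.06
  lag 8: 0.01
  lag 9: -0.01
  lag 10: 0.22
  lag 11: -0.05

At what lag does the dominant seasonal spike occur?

The largest autocorrelation is r_5 = 0.50, with a weaker echo at lag 10 (0.22); the remaining lags stay at or below 0.07.
The dominant spike at lag 5 indicates a seasonal period of 5.

5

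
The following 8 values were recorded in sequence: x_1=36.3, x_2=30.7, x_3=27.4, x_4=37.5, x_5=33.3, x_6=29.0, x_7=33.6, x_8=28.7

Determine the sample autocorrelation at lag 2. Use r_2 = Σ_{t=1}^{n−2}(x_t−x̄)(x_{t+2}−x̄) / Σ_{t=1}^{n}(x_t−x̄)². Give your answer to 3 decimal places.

Mean x̄ = (36.3 + 30.7 + 27.4 + 37.5 + 33.3 + 29.0 + 33.6 + 28.7)/8 = 32.0625
Deviations from mean: 4.2375, -1.3625, -4.6625, 5.4375, 1.2375, -3.0625, 1.5375, -3.3625
Σ(x_t−x̄)(x_{t+2}−x̄) = (-19.7573) + (-7.4086) + (-5.7698) + (-16.6523) + (1.9027) + (10.2977) = -37.3878
Denominator Σ(x_t−x̄)² = 95.6988
r_2 = -37.3878 / 95.6988 = -0.391

-0.391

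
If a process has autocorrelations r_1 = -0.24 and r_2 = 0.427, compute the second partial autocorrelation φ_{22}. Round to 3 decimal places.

0.392

φ_{22} = (r_2 − r_1²) / (1 − r_1²)
r_1² = (-0.24)² = 0.0576
Numerator = 0.427 − 0.0576 = 0.3694; denominator = 1 − 0.0576 = 0.9424
φ_{22} = 0.3694 / 0.9424 = 0.392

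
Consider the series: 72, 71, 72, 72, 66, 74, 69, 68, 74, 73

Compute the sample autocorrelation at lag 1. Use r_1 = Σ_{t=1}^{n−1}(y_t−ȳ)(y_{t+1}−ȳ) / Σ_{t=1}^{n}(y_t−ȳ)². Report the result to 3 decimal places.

Mean ȳ = (72 + 71 + 72 + 72 + 66 + 74 + 69 + 68 + 74 + 73)/10 = 71.1000
Numerator Σ_{t=1}^{9}(y_t−ȳ)(y_{t+1}−ȳ) = -21.8100
Denominator Σ(y_t−ȳ)² = 62.9000
r_1 = -21.8100 / 62.9000 = -0.347

-0.347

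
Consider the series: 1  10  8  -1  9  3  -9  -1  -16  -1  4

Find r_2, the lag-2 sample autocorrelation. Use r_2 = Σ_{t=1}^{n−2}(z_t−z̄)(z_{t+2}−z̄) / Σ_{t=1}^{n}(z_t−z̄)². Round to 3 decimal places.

Mean z̄ = (1 + 10 + 8 − 1 + 9 + 3 − 9 − 1 − 16 − 1 + 4)/11 = 0.6364
Numerator Σ_{t=1}^{9}(z_t−z̄)(z_{t+2}−z̄) = 67.6446
Denominator Σ(z_t−z̄)² = 606.5455
r_2 = 67.6446 / 606.5455 = 0.112

0.112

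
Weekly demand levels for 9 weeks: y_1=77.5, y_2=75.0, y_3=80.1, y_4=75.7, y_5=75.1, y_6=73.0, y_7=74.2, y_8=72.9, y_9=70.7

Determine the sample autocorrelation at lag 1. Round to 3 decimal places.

Mean ȳ = (77.5 + 75.0 + 80.1 + 75.7 + 75.1 + 73.0 + 74.2 + 72.9 + 70.7)/9 = 74.9111
Numerator Σ_{t=1}^{8}(y_t−ȳ)(y_{t+1}−ȳ) = 15.8310
Denominator Σ(y_t−ȳ)² = 60.2289
r_1 = 15.8310 / 60.2289 = 0.263

0.263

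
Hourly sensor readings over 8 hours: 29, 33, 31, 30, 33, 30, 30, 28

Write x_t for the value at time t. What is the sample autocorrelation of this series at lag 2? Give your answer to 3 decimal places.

-0.023

Mean x̄ = (29 + 33 + 31 + 30 + 33 + 30 + 30 + 28)/8 = 30.5000
Deviations from mean: -1.5000, 2.5000, 0.5000, -0.5000, 2.5000, -0.5000, -0.5000, -2.5000
Numerator Σ_{t=1}^{6}(x_t−x̄)(x_{t+2}−x̄) = -0.5000
Denominator Σ(x_t−x̄)² = 22.0000
r_2 = -0.5000 / 22.0000 = -0.023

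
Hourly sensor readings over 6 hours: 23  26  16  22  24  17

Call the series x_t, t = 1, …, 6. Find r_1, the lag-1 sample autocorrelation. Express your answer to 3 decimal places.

-0.384

Mean x̄ = (23 + 26 + 16 + 22 + 24 + 17)/6 = 21.3333
Σ(x_t−x̄)(x_{t+1}−x̄) = (7.7778) + (-24.8889) + (-3.5556) + (1.7778) + (-11.5556) = -30.4444
Denominator Σ(x_t−x̄)² = 79.3333
r_1 = -30.4444 / 79.3333 = -0.384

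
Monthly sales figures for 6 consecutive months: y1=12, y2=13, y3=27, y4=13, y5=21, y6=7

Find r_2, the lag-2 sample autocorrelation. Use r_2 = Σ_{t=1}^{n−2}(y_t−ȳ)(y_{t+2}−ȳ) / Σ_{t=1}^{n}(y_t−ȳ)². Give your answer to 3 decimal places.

0.195

Mean ȳ = (12 + 13 + 27 + 13 + 21 + 7)/6 = 15.5000
Deviations from mean: -3.5000, -2.5000, 11.5000, -2.5000, 5.5000, -8.5000
Σ(y_t−ȳ)(y_{t+2}−ȳ) = (-40.2500) + (6.2500) + (63.2500) + (21.2500) = 50.5000
Denominator Σ(y_t−ȳ)² = 259.5000
r_2 = 50.5000 / 259.5000 = 0.195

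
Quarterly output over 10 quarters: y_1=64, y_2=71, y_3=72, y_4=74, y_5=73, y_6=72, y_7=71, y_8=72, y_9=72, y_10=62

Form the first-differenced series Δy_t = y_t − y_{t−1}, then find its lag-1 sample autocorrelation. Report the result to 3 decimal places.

First differences Δy: 7, 1, 2, -1, -1, -1, 1, 0, -10
Mean of differences = -0.2222
Numerator Σ(Δy_t−Δȳ)(Δy_{t+1}−Δȳ) = 8.1728
Denominator Σ(Δy_t−Δȳ)² = 157.5556
r_1(Δy) = 8.1728 / 157.5556 = 0.052

0.052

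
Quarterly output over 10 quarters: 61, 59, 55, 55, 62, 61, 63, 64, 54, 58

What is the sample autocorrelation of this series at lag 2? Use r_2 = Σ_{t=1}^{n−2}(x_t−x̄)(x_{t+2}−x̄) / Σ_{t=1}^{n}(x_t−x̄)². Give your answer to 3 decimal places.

-0.279

Mean x̄ = (61 + 59 + 55 + 55 + 62 + 61 + 63 + 64 + 54 + 58)/10 = 59.2000
Numerator Σ_{t=1}^{8}(x_t−x̄)(x_{t+2}−x̄) = -32.2800
Denominator Σ(x_t−x̄)² = 115.6000
r_2 = -32.2800 / 115.6000 = -0.279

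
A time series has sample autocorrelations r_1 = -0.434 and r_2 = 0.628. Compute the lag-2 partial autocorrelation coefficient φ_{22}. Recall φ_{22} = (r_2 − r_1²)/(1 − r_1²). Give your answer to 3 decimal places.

0.542

φ_{22} = (r_2 − r_1²) / (1 − r_1²)
r_1² = (-0.434)² = 0.188356
Numerator = 0.628 − 0.1884 = 0.4396; denominator = 1 − 0.1884 = 0.8116
φ_{22} = 0.4396 / 0.8116 = 0.542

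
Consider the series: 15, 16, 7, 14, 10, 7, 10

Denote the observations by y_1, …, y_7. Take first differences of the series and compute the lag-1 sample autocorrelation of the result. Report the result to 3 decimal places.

First differences Δy: 1, -9, 7, -4, -3, 3
Mean of differences = -0.8333
Numerator Σ(Δy_t−Δȳ)(Δy_{t+1}−Δȳ) = -105.1944
Denominator Σ(Δy_t−Δȳ)² = 160.8333
r_1(Δy) = -105.1944 / 160.8333 = -0.654

-0.654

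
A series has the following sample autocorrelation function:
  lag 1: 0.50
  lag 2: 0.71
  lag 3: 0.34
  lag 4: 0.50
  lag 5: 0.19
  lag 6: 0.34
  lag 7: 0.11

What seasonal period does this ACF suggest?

The largest autocorrelation is r_2 = 0.71; the remaining lags stay at or below 0.50.
The dominant spike at lag 2 indicates a seasonal period of 2.

2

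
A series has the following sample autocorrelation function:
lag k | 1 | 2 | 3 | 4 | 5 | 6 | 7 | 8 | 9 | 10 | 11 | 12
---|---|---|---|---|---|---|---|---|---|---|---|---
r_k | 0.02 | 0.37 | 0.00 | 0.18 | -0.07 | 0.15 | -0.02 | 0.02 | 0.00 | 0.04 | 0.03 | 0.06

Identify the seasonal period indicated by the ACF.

The largest autocorrelation is r_2 = 0.37, with weaker echoes at lags 4 (0.18) and 6 (0.15); the remaining lags stay at or below 0.06.
The dominant spike at lag 2 indicates a seasonal period of 2.

2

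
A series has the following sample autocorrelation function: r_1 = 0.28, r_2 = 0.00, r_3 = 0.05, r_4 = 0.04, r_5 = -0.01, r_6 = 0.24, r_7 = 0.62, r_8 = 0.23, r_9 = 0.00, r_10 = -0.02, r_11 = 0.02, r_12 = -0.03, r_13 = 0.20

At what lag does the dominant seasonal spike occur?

7

The largest autocorrelation is r_7 = 0.62; the remaining lags stay at or below 0.28. The elevated value at lag 1 (0.28), dropping to 0.00 at lag 2, reflects decaying short-term dependence rather than seasonality.
The dominant spike at lag 7 indicates a seasonal period of 7.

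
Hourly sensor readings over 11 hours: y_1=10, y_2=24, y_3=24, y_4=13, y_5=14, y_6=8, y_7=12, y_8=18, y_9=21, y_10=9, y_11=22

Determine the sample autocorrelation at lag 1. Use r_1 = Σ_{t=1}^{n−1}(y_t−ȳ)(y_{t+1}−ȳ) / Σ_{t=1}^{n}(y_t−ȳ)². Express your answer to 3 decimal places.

-0.078

Mean ȳ = (10 + 24 + 24 + 13 + 14 + 8 + 12 + 18 + 21 + 9 + 22)/11 = 15.9091
Numerator Σ_{t=1}^{10}(y_t−ȳ)(y_{t+1}−ȳ) = -29.0992
Denominator Σ(y_t−ȳ)² = 370.9091
r_1 = -29.0992 / 370.9091 = -0.078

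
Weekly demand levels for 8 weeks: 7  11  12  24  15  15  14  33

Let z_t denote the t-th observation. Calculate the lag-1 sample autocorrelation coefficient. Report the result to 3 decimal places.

Mean z̄ = (7 + 11 + 12 + 24 + 15 + 15 + 14 + 33)/8 = 16.3750
Deviations from mean: -9.3750, -5.3750, -4.3750, 7.6250, -1.3750, -1.3750, -2.3750, 16.6250
Σ(z_t−z̄)(z_{t+1}−z̄) = (50.3906) + (23.5156) + (-33.3594) + (-10.4844) + (1.8906) + (3.2656) + (-39.4844) = -4.2656
Denominator Σ(z_t−z̄)² = 479.8750
r_1 = -4.2656 / 479.8750 = -0.009

-0.009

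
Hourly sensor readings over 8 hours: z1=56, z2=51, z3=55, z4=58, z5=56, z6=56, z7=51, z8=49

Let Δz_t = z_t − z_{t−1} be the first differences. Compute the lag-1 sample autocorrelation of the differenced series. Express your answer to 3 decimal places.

-0.066

First differences Δz: -5, 4, 3, -2, 0, -5, -2
Mean of differences = -1.0000
Numerator Σ(Δz_t−Δz̄)(Δz_{t+1}−Δz̄) = -5.0000
Denominator Σ(Δz_t−Δz̄)² = 76.0000
r_1(Δz) = -5.0000 / 76.0000 = -0.066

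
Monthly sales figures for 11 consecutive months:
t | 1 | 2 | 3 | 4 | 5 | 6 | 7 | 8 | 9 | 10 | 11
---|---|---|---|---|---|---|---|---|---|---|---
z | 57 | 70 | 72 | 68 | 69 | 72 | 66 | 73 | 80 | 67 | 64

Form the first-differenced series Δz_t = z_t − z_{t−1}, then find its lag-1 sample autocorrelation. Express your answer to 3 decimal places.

-0.088

First differences Δz: 13, 2, -4, 1, 3, -6, 7, 7, -13, -3
Mean of differences = 0.7000
Numerator Σ(Δz_t−Δz̄)(Δz_{t+1}−Δz̄) = -44.3900
Denominator Σ(Δz_t−Δz̄)² = 506.1000
r_1(Δz) = -44.3900 / 506.1000 = -0.088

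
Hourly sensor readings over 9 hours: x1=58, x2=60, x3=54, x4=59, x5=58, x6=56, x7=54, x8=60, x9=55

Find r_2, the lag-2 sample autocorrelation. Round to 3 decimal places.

-0.034

Mean x̄ = (58 + 60 + 54 + 59 + 58 + 56 + 54 + 60 + 55)/9 = 57.1111
Σ(x_t−x̄)(x_{t+2}−x̄) = (-2.7654) + (5.4568) + (-2.7654) + (-2.0988) + (-2.7654) + (-3.2099) + (6.5679) = -1.5802
Denominator Σ(x_t−x̄)² = 46.8889
r_2 = -1.5802 / 46.8889 = -0.034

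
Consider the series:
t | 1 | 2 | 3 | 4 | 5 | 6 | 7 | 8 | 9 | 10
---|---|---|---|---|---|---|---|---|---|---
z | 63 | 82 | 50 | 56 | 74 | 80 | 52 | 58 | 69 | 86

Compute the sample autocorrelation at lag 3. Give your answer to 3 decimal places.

Mean z̄ = (63 + 82 + 50 + 56 + 74 + 80 + 52 + 58 + 69 + 86)/10 = 67.0000
Σ(z_t−z̄)(z_{t+3}−z̄) = (44.0000) + (105.0000) + (-221.0000) + (165.0000) + (-63.0000) + (26.0000) + (-285.0000) = -229.0000
Denominator Σ(z_t−z̄)² = 1540.0000
r_3 = -229.0000 / 1540.0000 = -0.149

-0.149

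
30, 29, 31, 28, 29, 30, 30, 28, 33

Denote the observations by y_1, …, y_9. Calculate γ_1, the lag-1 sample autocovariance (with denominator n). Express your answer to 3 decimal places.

Mean ȳ = (30 + 29 + 31 + 28 + 29 + 30 + 30 + 28 + 33)/9 = 29.7778
Σ_{t=1}^{8}(y_t−ȳ)(y_{t+1}−ȳ) = -8.1605
γ_1 = -8.1605 / 9 = -0.907

-0.907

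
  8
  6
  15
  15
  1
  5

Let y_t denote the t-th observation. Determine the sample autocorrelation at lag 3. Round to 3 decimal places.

Mean ȳ = (8 + 6 + 15 + 15 + 1 + 5)/6 = 8.3333
Σ(y_t−ȳ)(y_{t+3}−ȳ) = (-2.2222) + (17.1111) + (-22.2222) = -7.3333
Denominator Σ(y_t−ȳ)² = 159.3333
r_3 = -7.3333 / 159.3333 = -0.046

-0.046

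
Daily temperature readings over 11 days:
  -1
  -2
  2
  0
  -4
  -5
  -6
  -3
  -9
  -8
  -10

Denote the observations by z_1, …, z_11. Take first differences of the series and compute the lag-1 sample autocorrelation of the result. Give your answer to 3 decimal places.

-0.423

First differences Δz: -1, 4, -2, -4, -1, -1, 3, -6, 1, -2
Mean of differences = -0.9000
Numerator Σ(Δz_t−Δz̄)(Δz_{t+1}−Δz̄) = -34.2100
Denominator Σ(Δz_t−Δz̄)² = 80.9000
r_1(Δz) = -34.2100 / 80.9000 = -0.423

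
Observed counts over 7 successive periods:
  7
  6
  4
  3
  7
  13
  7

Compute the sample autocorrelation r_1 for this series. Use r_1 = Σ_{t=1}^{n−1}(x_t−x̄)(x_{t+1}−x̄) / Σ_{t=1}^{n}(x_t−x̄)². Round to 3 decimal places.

Mean x̄ = (7 + 6 + 4 + 3 + 7 + 13 + 7)/7 = 6.7143
Σ(x_t−x̄)(x_{t+1}−x̄) = (-0.2041) + (1.9388) + (10.0816) + (-1.0612) + (1.7959) + (1.7959) = 14.3469
Denominator Σ(x_t−x̄)² = 61.4286
r_1 = 14.3469 / 61.4286 = 0.234

0.234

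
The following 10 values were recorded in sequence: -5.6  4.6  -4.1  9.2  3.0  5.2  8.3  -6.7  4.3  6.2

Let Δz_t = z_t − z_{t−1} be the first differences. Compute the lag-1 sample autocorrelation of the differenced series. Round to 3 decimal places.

First differences Δz: 10.2, -8.7, 13.3, -6.2, 2.2, 3.1, -15.0, 11.0, 1.9
Mean of differences = 1.3111
Numerator Σ(Δz_t−Δz̄)(Δz_{t+1}−Δz̄) = -485.6557
Denominator Σ(Δz_t−Δz̄)² = 743.6489
r_1(Δz) = -485.6557 / 743.6489 = -0.653

-0.653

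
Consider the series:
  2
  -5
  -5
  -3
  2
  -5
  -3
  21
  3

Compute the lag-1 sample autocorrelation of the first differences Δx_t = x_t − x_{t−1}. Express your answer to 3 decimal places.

First differences Δx: -7, 0, 2, 5, -7, 2, 24, -18
Mean of differences = 0.1250
Numerator Σ(Δx_t−Δx̄)(Δx_{t+1}−Δx̄) = -426.2656
Denominator Σ(Δx_t−Δx̄)² = 1030.8750
r_1(Δx) = -426.2656 / 1030.8750 = -0.413

-0.413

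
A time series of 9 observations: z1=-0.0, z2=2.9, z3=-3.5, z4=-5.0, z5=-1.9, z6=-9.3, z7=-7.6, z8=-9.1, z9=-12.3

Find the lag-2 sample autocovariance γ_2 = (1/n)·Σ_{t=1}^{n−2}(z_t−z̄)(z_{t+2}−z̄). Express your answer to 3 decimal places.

4.498

Mean z̄ = (-0.0 + 2.9 − 3.5 − 5.0 − 1.9 − 9.3 − 7.6 − 9.1 − 12.3)/9 = -5.0889
Σ_{t=1}^{7}(z_t−z̄)(z_{t+2}−z̄) = 40.4798
γ_2 = 40.4798 / 9 = 4.498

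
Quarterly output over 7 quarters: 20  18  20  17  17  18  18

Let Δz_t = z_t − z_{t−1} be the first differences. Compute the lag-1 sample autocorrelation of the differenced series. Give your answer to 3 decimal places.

First differences Δz: -2, 2, -3, 0, 1, 0
Mean of differences = -0.3333
Numerator Σ(Δz_t−Δz̄)(Δz_{t+1}−Δz̄) = -10.1111
Denominator Σ(Δz_t−Δz̄)² = 17.3333
r_1(Δz) = -10.1111 / 17.3333 = -0.583

-0.583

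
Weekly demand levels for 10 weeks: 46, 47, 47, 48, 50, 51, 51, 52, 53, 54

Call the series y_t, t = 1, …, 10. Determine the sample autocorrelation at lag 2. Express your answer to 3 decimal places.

Mean ȳ = (46 + 47 + 47 + 48 + 50 + 51 + 51 + 52 + 53 + 54)/10 = 49.9000
Numerator Σ_{t=1}^{8}(y_t−ȳ)(y_{t+2}−ȳ) = 28.8800
Denominator Σ(y_t−ȳ)² = 68.9000
r_2 = 28.8800 / 68.9000 = 0.419

0.419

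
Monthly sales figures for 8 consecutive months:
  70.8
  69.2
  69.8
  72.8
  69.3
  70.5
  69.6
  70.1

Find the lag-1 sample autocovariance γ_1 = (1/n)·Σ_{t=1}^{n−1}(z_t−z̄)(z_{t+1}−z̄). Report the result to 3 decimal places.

Mean z̄ = (70.8 + 69.2 + 69.8 + 72.8 + 69.3 + 70.5 + 69.6 + 70.1)/8 = 70.2625
Σ_{t=1}^{7}(z_t−z̄)(z_{t+1}−z̄) = -3.9739
γ_1 = -3.9739 / 8 = -0.497

-0.497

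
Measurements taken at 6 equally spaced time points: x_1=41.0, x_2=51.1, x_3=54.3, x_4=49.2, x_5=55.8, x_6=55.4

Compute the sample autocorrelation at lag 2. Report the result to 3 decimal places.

Mean x̄ = (41.0 + 51.1 + 54.3 + 49.2 + 55.8 + 55.4)/6 = 51.1333
Deviations from mean: -10.1333, -0.0333, 3.1667, -1.9333, 4.6667, 4.2667
Numerator Σ_{t=1}^{4}(x_t−x̄)(x_{t+2}−x̄) = -25.4956
Denominator Σ(x_t−x̄)² = 156.4333
r_2 = -25.4956 / 156.4333 = -0.163

-0.163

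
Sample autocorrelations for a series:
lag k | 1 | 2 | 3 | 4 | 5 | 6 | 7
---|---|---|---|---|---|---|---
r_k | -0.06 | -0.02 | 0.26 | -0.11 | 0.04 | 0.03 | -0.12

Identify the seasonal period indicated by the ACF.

The largest autocorrelation is r_3 = 0.26; the remaining lags stay at or below 0.04.
The dominant spike at lag 3 indicates a seasonal period of 3.

3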